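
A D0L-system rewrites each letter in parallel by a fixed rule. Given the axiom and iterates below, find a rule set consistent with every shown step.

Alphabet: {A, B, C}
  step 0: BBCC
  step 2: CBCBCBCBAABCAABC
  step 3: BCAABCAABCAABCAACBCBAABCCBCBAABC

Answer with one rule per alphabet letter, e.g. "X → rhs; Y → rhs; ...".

A->CB, B->AA, C->BC

  step 2 ⇒ step 3: CBCBCBCBAABCAABC ⇒ BC·AA·BC·AA·BC·AA·BC·AA·CB·CB·AA·BC·CB·CB·AA·BC
    A ↦ CB
    B ↦ AA
    C ↦ BC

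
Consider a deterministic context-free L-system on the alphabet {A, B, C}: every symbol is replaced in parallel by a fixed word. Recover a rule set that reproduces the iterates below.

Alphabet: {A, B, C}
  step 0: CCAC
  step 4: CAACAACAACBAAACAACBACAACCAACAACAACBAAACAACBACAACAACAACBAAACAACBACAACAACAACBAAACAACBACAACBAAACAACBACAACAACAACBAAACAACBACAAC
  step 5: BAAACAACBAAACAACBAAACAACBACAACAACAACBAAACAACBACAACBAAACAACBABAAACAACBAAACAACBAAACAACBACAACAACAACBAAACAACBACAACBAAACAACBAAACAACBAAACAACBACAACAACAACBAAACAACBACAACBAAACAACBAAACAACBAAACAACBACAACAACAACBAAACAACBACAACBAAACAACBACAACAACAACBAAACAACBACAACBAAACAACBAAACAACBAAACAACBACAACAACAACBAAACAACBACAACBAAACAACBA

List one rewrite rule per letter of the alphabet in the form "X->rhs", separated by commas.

  step 4 ⇒ step 5: CAACAACAACBAAACAACBACAACCAACAACAACBAAACAACBACAACAACAACBAAACAACBACAACAACAACBAAACAACBACAACBAAACAACBACAACAACAACBAAACAACBACAAC ⇒ BA·AAC·AAC·BA·AAC·AAC·BA·AAC·AAC·BA·C·AAC·AAC·AAC·BA·AAC·AAC·BA·C·AAC·BA·AAC·AAC·BA·BA·AAC·AAC·BA·AAC·AAC·BA·AAC·AAC·BA·C·AAC·AAC·AAC·BA·AAC·AAC·BA·C·AAC·BA·AAC·AAC·BA·AAC·AAC·BA·AAC·AAC·BA·C·AAC·AAC·AAC·BA·AAC·AAC·BA·C·AAC·BA·AAC·AAC·BA·AAC·AAC·BA·AAC·AAC·BA·C·AAC·AAC·AAC·BA·AAC·AAC·BA·C·AAC·BA·AAC·AAC·BA·C·AAC·AAC·AAC·BA·AAC·AAC·BA·C·AAC·BA·AAC·AAC·BA·AAC·AAC·BA·AAC·AAC·BA·C·AAC·AAC·AAC·BA·AAC·AAC·BA·C·AAC·BA·AAC·AAC·BA
    A ↦ AAC
    B ↦ C
    C ↦ BA

A->AAC, B->C, C->BA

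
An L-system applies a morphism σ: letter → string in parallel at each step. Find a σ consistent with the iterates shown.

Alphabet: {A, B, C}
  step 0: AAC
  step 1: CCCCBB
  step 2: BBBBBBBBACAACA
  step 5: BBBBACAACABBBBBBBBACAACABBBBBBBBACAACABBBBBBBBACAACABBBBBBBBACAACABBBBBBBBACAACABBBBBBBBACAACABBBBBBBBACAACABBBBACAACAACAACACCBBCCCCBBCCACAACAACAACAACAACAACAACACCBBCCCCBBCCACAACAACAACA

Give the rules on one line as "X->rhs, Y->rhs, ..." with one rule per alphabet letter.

A->CC, B->ACA, C->BB

  step 1 ⇒ step 2: CCCCBB ⇒ BB·BB·BB·BB·ACA·ACA
    B ↦ ACA
    C ↦ BB
  step 0 ⇒ step 1: AAC ⇒ CC·CC·BB
    A ↦ CC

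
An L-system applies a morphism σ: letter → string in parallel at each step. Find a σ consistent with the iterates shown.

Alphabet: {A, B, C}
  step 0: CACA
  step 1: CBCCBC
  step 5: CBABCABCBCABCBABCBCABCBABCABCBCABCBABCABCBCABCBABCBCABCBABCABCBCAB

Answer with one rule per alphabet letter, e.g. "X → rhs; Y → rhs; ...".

A->C, B->AB, C->CB

  step 0 ⇒ step 1: CACA ⇒ CB·C·CB·C
    A ↦ C
    C ↦ CB
    B ↦ AB  (constrained at step 1)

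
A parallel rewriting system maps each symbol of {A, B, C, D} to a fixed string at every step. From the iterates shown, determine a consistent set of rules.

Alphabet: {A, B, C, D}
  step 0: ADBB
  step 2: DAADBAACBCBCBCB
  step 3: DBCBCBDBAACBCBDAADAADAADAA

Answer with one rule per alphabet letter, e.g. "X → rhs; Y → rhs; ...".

  step 2 ⇒ step 3: DAADBAACBCBCBCB ⇒ DB·CB·CB·DB·AA·CB·CB·D·AA·D·AA·D·AA·D·AA
    A ↦ CB
    B ↦ AA
    C ↦ D
    D ↦ DB

A->CB, B->AA, C->D, D->DB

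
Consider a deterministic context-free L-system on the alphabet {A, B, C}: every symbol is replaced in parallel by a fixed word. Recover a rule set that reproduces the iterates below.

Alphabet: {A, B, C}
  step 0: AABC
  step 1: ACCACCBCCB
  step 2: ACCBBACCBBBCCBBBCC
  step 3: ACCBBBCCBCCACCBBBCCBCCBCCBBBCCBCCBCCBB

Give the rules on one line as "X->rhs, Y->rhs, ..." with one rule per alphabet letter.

  step 2 ⇒ step 3: ACCBBACCBBBCCBBBCC ⇒ ACC·B·B·BCC·BCC·ACC·B·B·BCC·BCC·BCC·B·B·BCC·BCC·BCC·B·B
    A ↦ ACC
    B ↦ BCC
    C ↦ B

A->ACC, B->BCC, C->B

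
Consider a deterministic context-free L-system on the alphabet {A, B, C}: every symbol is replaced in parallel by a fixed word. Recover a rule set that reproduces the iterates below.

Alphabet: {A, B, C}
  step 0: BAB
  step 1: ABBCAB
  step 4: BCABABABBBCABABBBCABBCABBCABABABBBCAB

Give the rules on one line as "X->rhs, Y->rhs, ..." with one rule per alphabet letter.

A->BC, B->AB, C->B

  step 0 ⇒ step 1: BAB ⇒ AB·BC·AB
    A ↦ BC
    B ↦ AB
    C ↦ B  (constrained at step 1)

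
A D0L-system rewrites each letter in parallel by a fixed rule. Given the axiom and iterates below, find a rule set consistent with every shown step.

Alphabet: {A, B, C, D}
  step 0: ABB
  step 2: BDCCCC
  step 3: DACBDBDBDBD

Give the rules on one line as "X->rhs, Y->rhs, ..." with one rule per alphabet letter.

A->C, B->DA, C->BD, D->C

  step 2 ⇒ step 3: BDCCCC ⇒ DA·C·BD·BD·BD·BD
    B ↦ DA
    C ↦ BD
    D ↦ C
    A ↦ C  (constrained at step 0)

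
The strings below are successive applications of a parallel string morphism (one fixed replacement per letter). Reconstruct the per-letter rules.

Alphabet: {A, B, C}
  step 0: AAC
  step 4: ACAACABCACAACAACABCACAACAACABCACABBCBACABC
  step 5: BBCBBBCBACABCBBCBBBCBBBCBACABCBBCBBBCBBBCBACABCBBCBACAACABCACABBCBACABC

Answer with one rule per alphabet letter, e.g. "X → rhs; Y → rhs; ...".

A->B, B->ACA, C->BC

  step 4 ⇒ step 5: ACAACABCACAACAACABCACAACAACABCACABBCBACABC ⇒ B·BC·B·B·BC·B·ACA·BC·B·BC·B·B·BC·B·B·BC·B·ACA·BC·B·BC·B·B·BC·B·B·BC·B·ACA·BC·B·BC·B·ACA·ACA·BC·ACA·B·BC·B·ACA·BC
    A ↦ B
    B ↦ ACA
    C ↦ BC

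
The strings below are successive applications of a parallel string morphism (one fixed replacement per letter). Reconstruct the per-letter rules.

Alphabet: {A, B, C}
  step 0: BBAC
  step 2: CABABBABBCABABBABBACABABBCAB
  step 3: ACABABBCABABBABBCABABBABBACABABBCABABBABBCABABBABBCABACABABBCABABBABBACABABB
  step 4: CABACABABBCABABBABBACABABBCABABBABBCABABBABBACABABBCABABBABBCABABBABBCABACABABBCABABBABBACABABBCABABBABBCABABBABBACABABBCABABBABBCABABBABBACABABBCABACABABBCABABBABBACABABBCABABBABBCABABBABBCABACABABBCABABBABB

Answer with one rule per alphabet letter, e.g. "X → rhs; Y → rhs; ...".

A->CAB, B->ABB, C->A

  step 3 ⇒ step 4: ACABABBCABABBABBCABABBABBACABABBCABABBABBCABABBABBCABACABABBCABABBABBACABABB ⇒ CAB·A·CAB·ABB·CAB·ABB·ABB·A·CAB·ABB·CAB·ABB·ABB·CAB·ABB·ABB·A·CAB·ABB·CAB·ABB·ABB·CAB·ABB·ABB·CAB·A·CAB·ABB·CAB·ABB·ABB·A·CAB·ABB·CAB·ABB·ABB·CAB·ABB·ABB·A·CAB·ABB·CAB·ABB·ABB·CAB·ABB·ABB·A·CAB·ABB·CAB·A·CAB·ABB·CAB·ABB·ABB·A·CAB·ABB·CAB·ABB·ABB·CAB·ABB·ABB·CAB·A·CAB·ABB·CAB·ABB·ABB
    A ↦ CAB
    B ↦ ABB
    C ↦ A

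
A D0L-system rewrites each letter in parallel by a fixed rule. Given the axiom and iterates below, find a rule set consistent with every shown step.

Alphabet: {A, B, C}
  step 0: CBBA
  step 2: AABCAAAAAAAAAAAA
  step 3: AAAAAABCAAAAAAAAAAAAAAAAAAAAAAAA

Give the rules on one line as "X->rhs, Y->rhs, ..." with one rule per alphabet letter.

  step 2 ⇒ step 3: AABCAAAAAAAAAAAA ⇒ AA·AA·AA·BC·AA·AA·AA·AA·AA·AA·AA·AA·AA·AA·AA·AA
    A ↦ AA
    B ↦ AA
    C ↦ BC

A->AA, B->AA, C->BC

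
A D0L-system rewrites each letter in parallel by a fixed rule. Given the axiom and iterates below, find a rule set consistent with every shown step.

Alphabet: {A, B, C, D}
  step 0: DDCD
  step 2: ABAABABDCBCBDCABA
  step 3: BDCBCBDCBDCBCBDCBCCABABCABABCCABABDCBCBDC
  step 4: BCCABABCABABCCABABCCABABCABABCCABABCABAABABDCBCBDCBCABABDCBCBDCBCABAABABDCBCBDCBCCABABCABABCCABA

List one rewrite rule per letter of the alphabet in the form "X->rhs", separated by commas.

  step 3 ⇒ step 4: BDCBCBDCBDCBCBDCBCCABABCABABCCABABDCBCBDC ⇒ BC·C·ABA·BC·ABA·BC·C·ABA·BC·C·ABA·BC·ABA·BC·C·ABA·BC·ABA·ABA·BDC·BC·BDC·BC·ABA·BDC·BC·BDC·BC·ABA·ABA·BDC·BC·BDC·BC·C·ABA·BC·ABA·BC·C·ABA
    A ↦ BDC
    B ↦ BC
    C ↦ ABA
    D ↦ C

A->BDC, B->BC, C->ABA, D->C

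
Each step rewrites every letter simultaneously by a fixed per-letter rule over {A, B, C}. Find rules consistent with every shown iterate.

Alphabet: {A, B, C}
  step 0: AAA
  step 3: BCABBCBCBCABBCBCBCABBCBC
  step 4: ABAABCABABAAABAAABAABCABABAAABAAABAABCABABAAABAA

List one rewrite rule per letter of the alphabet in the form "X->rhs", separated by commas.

A->BC, B->AB, C->AA

  step 3 ⇒ step 4: BCABBCBCBCABBCBCBCABBCBC ⇒ AB·AA·BC·AB·AB·AA·AB·AA·AB·AA·BC·AB·AB·AA·AB·AA·AB·AA·BC·AB·AB·AA·AB·AA
    A ↦ BC
    B ↦ AB
    C ↦ AA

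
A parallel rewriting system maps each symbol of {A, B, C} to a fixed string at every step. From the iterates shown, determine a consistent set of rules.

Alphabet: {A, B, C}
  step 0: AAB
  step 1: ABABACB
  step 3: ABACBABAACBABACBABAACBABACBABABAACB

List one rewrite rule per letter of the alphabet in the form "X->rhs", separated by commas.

A->AB, B->ACB, C->A

  step 0 ⇒ step 1: AAB ⇒ AB·AB·ACB
    A ↦ AB
    B ↦ ACB
    C ↦ A  (constrained at step 1)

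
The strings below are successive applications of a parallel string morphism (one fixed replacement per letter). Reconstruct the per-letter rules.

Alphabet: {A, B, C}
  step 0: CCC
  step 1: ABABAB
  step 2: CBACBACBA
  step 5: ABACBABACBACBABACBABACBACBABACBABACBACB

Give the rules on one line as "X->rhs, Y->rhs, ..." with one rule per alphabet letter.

A->CB, B->A, C->AB

  step 1 ⇒ step 2: ABABAB ⇒ CB·A·CB·A·CB·A
    A ↦ CB
    B ↦ A
  step 0 ⇒ step 1: CCC ⇒ AB·AB·AB
    C ↦ AB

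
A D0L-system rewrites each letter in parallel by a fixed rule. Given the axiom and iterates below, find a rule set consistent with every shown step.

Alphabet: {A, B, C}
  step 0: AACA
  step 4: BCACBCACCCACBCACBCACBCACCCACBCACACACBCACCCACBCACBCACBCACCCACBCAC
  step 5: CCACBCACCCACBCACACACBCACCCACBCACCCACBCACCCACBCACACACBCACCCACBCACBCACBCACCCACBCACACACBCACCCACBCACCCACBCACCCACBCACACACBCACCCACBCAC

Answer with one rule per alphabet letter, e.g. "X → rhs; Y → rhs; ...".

A->BC, B->CC, C->AC

  step 4 ⇒ step 5: BCACBCACCCACBCACBCACBCACCCACBCACACACBCACCCACBCACBCACBCACCCACBCAC ⇒ CC·AC·BC·AC·CC·AC·BC·AC·AC·AC·BC·AC·CC·AC·BC·AC·CC·AC·BC·AC·CC·AC·BC·AC·AC·AC·BC·AC·CC·AC·BC·AC·BC·AC·BC·AC·CC·AC·BC·AC·AC·AC·BC·AC·CC·AC·BC·AC·CC·AC·BC·AC·CC·AC·BC·AC·AC·AC·BC·AC·CC·AC·BC·AC
    A ↦ BC
    B ↦ CC
    C ↦ AC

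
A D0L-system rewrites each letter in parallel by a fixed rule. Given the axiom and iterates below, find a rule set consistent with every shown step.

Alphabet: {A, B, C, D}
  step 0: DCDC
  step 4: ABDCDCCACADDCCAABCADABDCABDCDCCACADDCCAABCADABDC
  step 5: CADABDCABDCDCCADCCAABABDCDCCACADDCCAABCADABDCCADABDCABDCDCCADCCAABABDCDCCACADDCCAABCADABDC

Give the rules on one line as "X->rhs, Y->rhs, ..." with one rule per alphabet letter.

A->CA, B->D, C->DC, D->AB

  step 4 ⇒ step 5: ABDCDCCACADDCCAABCADABDCABDCDCCACADDCCAABCADABDC ⇒ CA·D·AB·DC·AB·DC·DC·CA·DC·CA·AB·AB·DC·DC·CA·CA·D·DC·CA·AB·CA·D·AB·DC·CA·D·AB·DC·AB·DC·DC·CA·DC·CA·AB·AB·DC·DC·CA·CA·D·DC·CA·AB·CA·D·AB·DC
    A ↦ CA
    B ↦ D
    C ↦ DC
    D ↦ AB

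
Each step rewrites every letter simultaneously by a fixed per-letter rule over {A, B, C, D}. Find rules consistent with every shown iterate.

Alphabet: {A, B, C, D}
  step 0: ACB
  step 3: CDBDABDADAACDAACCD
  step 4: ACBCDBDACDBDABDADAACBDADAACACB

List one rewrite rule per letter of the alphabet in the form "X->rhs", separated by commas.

A->DA, B->CD, C->AC, D->B

  step 3 ⇒ step 4: CDBDABDADAACDAACCD ⇒ AC·B·CD·B·DA·CD·B·DA·B·DA·DA·AC·B·DA·DA·AC·AC·B
    A ↦ DA
    B ↦ CD
    C ↦ AC
    D ↦ B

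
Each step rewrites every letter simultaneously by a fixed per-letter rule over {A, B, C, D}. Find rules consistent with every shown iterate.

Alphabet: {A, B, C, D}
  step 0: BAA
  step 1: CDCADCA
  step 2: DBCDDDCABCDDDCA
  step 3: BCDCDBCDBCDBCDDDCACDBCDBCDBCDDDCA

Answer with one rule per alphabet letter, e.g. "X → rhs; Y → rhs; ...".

A->DCA, B->C, C->D, D->BCD

  step 2 ⇒ step 3: DBCDDDCABCDDDCA ⇒ BCD·C·D·BCD·BCD·BCD·D·DCA·C·D·BCD·BCD·BCD·D·DCA
    A ↦ DCA
    B ↦ C
    C ↦ D
    D ↦ BCD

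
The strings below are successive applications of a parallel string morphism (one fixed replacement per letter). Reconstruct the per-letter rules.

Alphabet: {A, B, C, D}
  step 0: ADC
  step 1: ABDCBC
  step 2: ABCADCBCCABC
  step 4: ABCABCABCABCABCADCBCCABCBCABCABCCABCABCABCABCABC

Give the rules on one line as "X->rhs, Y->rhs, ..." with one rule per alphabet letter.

A->AB, B->CA, C->BC, D->DC

  step 1 ⇒ step 2: ABDCBC ⇒ AB·CA·DC·BC·CA·BC
    A ↦ AB
    B ↦ CA
    C ↦ BC
    D ↦ DC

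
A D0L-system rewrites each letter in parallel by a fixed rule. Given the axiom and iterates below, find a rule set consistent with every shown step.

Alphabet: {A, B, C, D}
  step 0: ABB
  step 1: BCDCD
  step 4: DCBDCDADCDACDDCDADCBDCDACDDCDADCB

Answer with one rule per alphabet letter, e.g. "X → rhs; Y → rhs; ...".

  step 0 ⇒ step 1: ABB ⇒ B·CD·CD
    A ↦ B
    B ↦ CD
    C ↦ DA  (constrained at step 1)
    D ↦ DC  (constrained at step 1)

A->B, B->CD, C->DA, D->DC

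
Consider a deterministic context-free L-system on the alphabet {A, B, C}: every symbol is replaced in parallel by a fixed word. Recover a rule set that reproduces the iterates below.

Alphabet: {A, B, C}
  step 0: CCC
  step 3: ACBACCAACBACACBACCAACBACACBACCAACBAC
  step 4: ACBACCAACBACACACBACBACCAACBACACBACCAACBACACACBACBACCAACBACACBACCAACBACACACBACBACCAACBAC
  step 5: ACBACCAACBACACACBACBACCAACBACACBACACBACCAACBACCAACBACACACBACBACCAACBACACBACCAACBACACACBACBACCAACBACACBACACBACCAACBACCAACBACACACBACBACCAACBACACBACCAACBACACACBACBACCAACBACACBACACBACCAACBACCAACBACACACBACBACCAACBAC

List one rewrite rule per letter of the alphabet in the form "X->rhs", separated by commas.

A->ACB, B->CA, C->AC

  step 4 ⇒ step 5: ACBACCAACBACACACBACBACCAACBACACBACCAACBACACACBACBACCAACBACACBACCAACBACACACBACBACCAACBAC ⇒ ACB·AC·CA·ACB·AC·AC·ACB·ACB·AC·CA·ACB·AC·ACB·AC·ACB·AC·CA·ACB·AC·CA·ACB·AC·AC·ACB·ACB·AC·CA·ACB·AC·ACB·AC·CA·ACB·AC·AC·ACB·ACB·AC·CA·ACB·AC·ACB·AC·ACB·AC·CA·ACB·AC·CA·ACB·AC·AC·ACB·ACB·AC·CA·ACB·AC·ACB·AC·CA·ACB·AC·AC·ACB·ACB·AC·CA·ACB·AC·ACB·AC·ACB·AC·CA·ACB·AC·CA·ACB·AC·AC·ACB·ACB·AC·CA·ACB·AC
    A ↦ ACB
    B ↦ CA
    C ↦ AC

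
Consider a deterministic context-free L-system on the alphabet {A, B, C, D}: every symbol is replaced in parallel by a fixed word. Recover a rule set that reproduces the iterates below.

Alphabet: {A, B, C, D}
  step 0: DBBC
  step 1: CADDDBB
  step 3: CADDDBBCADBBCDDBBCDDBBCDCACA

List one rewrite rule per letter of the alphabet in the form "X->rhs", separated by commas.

A->CD, B->D, C->DBB, D->CA

  step 0 ⇒ step 1: DBBC ⇒ CA·D·D·DBB
    B ↦ D
    C ↦ DBB
    D ↦ CA
    A ↦ CD  (constrained at step 1)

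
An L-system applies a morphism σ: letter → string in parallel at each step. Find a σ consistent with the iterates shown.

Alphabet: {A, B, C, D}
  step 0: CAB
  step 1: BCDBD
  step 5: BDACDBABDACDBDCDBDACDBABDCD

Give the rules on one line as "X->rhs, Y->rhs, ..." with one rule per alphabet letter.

A->CD, B->BD, C->B, D->A

  step 0 ⇒ step 1: CAB ⇒ B·CD·BD
    A ↦ CD
    B ↦ BD
    C ↦ B
    D ↦ A  (constrained at step 1)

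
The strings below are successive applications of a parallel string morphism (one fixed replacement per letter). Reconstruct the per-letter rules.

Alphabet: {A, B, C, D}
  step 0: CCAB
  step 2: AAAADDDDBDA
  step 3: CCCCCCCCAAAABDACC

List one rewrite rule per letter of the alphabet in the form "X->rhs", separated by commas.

  step 2 ⇒ step 3: AAAADDDDBDA ⇒ CC·CC·CC·CC·A·A·A·A·BD·A·CC
    A ↦ CC
    B ↦ BD
    D ↦ A
    C ↦ DD  (constrained at step 0)

A->CC, B->BD, C->DD, D->A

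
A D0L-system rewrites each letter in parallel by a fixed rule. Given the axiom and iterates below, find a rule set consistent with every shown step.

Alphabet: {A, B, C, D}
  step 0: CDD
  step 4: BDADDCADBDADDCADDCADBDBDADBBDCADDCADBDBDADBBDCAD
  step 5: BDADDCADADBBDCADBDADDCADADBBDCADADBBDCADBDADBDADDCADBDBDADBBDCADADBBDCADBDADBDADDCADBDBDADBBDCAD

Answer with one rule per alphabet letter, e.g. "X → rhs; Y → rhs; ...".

  step 4 ⇒ step 5: BDADDCADBDADDCADDCADBDBDADBBDCADDCADBDBDADBBDCAD ⇒ BD·AD·DC·AD·AD·BB·DC·AD·BD·AD·DC·AD·AD·BB·DC·AD·AD·BB·DC·AD·BD·AD·BD·AD·DC·AD·BD·BD·AD·BB·DC·AD·AD·BB·DC·AD·BD·AD·BD·AD·DC·AD·BD·BD·AD·BB·DC·AD
    A ↦ DC
    B ↦ BD
    C ↦ BB
    D ↦ AD

A->DC, B->BD, C->BB, D->AD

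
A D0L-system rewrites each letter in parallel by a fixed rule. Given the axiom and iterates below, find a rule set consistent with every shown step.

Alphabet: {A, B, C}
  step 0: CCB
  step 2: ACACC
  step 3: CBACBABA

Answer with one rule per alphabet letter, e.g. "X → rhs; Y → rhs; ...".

  step 2 ⇒ step 3: ACACC ⇒ C·BA·C·BA·BA
    A ↦ C
    C ↦ BA
    B ↦ A  (constrained at step 0)

A->C, B->A, C->BA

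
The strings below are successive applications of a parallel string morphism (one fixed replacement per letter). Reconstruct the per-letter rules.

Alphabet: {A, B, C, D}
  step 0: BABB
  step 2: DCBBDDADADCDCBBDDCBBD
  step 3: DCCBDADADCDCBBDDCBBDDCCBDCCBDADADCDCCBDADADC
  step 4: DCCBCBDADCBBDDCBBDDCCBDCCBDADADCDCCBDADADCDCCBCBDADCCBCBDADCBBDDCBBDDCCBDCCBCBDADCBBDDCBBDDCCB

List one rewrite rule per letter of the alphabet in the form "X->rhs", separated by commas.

A->BBD, B->DA, C->CB, D->DC

  step 3 ⇒ step 4: DCCBDADADCDCBBDDCBBDDCCBDCCBDADADCDCCBDADADC ⇒ DC·CB·CB·DA·DC·BBD·DC·BBD·DC·CB·DC·CB·DA·DA·DC·DC·CB·DA·DA·DC·DC·CB·CB·DA·DC·CB·CB·DA·DC·BBD·DC·BBD·DC·CB·DC·CB·CB·DA·DC·BBD·DC·BBD·DC·CB
    A ↦ BBD
    B ↦ DA
    C ↦ CB
    D ↦ DC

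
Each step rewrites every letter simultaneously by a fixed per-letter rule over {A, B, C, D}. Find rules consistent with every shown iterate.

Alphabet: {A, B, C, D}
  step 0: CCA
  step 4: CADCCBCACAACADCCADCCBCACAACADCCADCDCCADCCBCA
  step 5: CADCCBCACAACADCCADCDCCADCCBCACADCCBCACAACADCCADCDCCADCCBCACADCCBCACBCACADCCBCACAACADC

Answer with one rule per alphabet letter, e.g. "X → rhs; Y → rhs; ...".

  step 4 ⇒ step 5: CADCCBCACAACADCCADCCBCACAACADCCADCDCCADCCBCA ⇒ CA·DC·CB·CA·CA·A·CA·DC·CA·DC·DC·CA·DC·CB·CA·CA·DC·CB·CA·CA·A·CA·DC·CA·DC·DC·CA·DC·CB·CA·CA·DC·CB·CA·CB·CA·CA·DC·CB·CA·CA·A·CA·DC
    A ↦ DC
    B ↦ A
    C ↦ CA
    D ↦ CB

A->DC, B->A, C->CA, D->CB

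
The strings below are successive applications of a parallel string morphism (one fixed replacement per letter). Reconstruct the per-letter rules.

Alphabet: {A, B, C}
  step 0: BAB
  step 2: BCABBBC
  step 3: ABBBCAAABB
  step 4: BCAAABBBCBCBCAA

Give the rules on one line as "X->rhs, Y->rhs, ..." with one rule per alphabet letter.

  step 3 ⇒ step 4: ABBBCAAABB ⇒ BC·A·A·A·BB·BC·BC·BC·A·A
    A ↦ BC
    B ↦ A
    C ↦ BB

A->BC, B->A, C->BB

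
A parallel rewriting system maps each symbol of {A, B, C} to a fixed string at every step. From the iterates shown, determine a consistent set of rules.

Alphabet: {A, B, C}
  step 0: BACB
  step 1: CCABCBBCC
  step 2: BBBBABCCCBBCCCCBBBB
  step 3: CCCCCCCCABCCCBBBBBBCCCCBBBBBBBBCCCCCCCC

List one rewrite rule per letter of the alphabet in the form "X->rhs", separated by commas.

  step 2 ⇒ step 3: BBBBABCCCBBCCCCBBBB ⇒ CC·CC·CC·CC·ABC·CC·BB·BB·BB·CC·CC·BB·BB·BB·BB·CC·CC·CC·CC
    A ↦ ABC
    B ↦ CC
    C ↦ BB

A->ABC, B->CC, C->BB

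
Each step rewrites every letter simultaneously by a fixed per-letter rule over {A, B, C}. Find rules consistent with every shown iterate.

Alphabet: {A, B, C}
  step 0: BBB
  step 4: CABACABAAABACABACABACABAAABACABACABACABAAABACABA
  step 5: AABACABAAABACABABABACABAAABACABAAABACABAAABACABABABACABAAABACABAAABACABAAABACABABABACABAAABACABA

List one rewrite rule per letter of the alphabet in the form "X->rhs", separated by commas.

  step 4 ⇒ step 5: CABACABAAABACABACABACABAAABACABACABACABAAABACABA ⇒ AA·BA·CA·BA·AA·BA·CA·BA·BA·BA·CA·BA·AA·BA·CA·BA·AA·BA·CA·BA·AA·BA·CA·BA·BA·BA·CA·BA·AA·BA·CA·BA·AA·BA·CA·BA·AA·BA·CA·BA·BA·BA·CA·BA·AA·BA·CA·BA
    A ↦ BA
    B ↦ CA
    C ↦ AA

A->BA, B->CA, C->AA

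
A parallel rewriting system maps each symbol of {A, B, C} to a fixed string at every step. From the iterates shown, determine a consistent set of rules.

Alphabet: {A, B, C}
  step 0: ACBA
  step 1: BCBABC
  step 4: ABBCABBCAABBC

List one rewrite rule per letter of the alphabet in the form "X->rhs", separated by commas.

A->BC, B->A, C->B

  step 0 ⇒ step 1: ACBA ⇒ BC·B·A·BC
    A ↦ BC
    B ↦ A
    C ↦ B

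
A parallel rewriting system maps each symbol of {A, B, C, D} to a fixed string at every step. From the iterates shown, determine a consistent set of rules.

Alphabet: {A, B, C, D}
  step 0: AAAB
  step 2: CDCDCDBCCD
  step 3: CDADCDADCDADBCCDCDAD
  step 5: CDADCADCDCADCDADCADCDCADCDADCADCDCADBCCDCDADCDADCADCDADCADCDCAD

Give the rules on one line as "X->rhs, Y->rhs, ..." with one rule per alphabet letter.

A->C, B->BC, C->CD, D->AD

  step 2 ⇒ step 3: CDCDCDBCCD ⇒ CD·AD·CD·AD·CD·AD·BC·CD·CD·AD
    B ↦ BC
    C ↦ CD
    D ↦ AD
    A ↦ C  (constrained at step 0)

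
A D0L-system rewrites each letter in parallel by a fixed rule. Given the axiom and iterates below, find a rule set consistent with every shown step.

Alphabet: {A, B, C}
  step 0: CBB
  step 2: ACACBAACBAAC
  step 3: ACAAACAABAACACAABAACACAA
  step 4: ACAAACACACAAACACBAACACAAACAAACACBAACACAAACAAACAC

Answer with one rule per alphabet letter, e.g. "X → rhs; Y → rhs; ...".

  step 3 ⇒ step 4: ACAAACAABAACACAABAACACAA ⇒ AC·AA·AC·AC·AC·AA·AC·AC·BA·AC·AC·AA·AC·AA·AC·AC·BA·AC·AC·AA·AC·AA·AC·AC
    A ↦ AC
    B ↦ BA
    C ↦ AA

A->AC, B->BA, C->AA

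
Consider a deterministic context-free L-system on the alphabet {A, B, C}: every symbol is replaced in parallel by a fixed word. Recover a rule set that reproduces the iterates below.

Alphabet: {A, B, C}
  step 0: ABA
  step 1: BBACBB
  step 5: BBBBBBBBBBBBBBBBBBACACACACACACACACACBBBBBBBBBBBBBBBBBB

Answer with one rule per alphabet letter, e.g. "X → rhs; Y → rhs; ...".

  step 0 ⇒ step 1: ABA ⇒ BB·AC·BB
    A ↦ BB
    B ↦ AC
    C ↦ B  (constrained at step 1)

A->BB, B->AC, C->B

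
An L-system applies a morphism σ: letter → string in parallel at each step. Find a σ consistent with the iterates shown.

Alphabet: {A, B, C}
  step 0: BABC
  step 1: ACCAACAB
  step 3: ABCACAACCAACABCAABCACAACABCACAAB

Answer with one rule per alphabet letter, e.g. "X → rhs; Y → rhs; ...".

A->CA, B->AC, C->AB

  step 0 ⇒ step 1: BABC ⇒ AC·CA·AC·AB
    A ↦ CA
    B ↦ AC
    C ↦ AB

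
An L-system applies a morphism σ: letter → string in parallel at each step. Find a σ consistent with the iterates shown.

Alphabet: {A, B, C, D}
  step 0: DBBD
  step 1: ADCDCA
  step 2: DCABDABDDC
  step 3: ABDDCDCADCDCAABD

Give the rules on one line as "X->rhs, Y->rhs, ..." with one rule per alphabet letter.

A->DC, B->DC, C->BD, D->A

  step 2 ⇒ step 3: DCABDABDDC ⇒ A·BD·DC·DC·A·DC·DC·A·A·BD
    A ↦ DC
    B ↦ DC
    C ↦ BD
    D ↦ A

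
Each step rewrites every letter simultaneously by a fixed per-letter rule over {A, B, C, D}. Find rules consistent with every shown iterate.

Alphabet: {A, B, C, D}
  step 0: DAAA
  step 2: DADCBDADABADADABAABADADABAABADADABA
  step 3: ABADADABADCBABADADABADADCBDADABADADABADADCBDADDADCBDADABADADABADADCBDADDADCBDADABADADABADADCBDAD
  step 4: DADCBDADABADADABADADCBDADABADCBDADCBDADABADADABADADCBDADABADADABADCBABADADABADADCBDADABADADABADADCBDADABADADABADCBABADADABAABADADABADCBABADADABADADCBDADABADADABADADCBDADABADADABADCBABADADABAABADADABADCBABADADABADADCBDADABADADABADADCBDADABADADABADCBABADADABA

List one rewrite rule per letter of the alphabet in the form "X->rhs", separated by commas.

A->DAD, B->CB, C->D, D->ABA

  step 3 ⇒ step 4: ABADADABADCBABADADABADADCBDADABADADABADADCBDADDADCBDADABADADABADADCBDADDADCBDADABADADABADADCBDAD ⇒ DAD·CB·DAD·ABA·DAD·ABA·DAD·CB·DAD·ABA·D·CB·DAD·CB·DAD·ABA·DAD·ABA·DAD·CB·DAD·ABA·DAD·ABA·D·CB·ABA·DAD·ABA·DAD·CB·DAD·ABA·DAD·ABA·DAD·CB·DAD·ABA·DAD·ABA·D·CB·ABA·DAD·ABA·ABA·DAD·ABA·D·CB·ABA·DAD·ABA·DAD·CB·DAD·ABA·DAD·ABA·DAD·CB·DAD·ABA·DAD·ABA·D·CB·ABA·DAD·ABA·ABA·DAD·ABA·D·CB·ABA·DAD·ABA·DAD·CB·DAD·ABA·DAD·ABA·DAD·CB·DAD·ABA·DAD·ABA·D·CB·ABA·DAD·ABA
    A ↦ DAD
    B ↦ CB
    C ↦ D
    D ↦ ABA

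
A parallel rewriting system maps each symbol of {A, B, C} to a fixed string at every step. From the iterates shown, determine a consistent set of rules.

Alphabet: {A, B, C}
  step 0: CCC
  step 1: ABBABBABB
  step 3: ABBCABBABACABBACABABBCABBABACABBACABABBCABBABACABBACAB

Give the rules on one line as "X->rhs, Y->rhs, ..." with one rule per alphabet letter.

  step 0 ⇒ step 1: CCC ⇒ ABB·ABB·ABB
    C ↦ ABB
    A ↦ CAB  (constrained at step 1)
    B ↦ BA  (constrained at step 1)

A->CAB, B->BA, C->ABB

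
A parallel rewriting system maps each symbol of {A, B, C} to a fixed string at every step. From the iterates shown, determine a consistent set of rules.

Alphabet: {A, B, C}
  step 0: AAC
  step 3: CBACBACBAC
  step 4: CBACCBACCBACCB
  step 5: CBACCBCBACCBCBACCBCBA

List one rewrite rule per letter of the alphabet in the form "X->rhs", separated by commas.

A->C, B->A, C->CB

  step 4 ⇒ step 5: CBACCBACCBACCB ⇒ CB·A·C·CB·CB·A·C·CB·CB·A·C·CB·CB·A
    A ↦ C
    B ↦ A
    C ↦ CB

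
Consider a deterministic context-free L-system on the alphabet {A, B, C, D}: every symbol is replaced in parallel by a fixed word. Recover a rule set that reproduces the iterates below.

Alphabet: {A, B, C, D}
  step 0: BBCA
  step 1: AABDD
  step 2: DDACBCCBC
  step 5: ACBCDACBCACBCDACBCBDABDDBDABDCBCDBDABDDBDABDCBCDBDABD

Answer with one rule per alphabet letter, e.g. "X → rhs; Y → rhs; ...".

A->D, B->A, C->BD, D->CBC

  step 1 ⇒ step 2: AABDD ⇒ D·D·A·CBC·CBC
    A ↦ D
    B ↦ A
    D ↦ CBC
  step 0 ⇒ step 1: BBCA ⇒ A·A·BD·D
    C ↦ BD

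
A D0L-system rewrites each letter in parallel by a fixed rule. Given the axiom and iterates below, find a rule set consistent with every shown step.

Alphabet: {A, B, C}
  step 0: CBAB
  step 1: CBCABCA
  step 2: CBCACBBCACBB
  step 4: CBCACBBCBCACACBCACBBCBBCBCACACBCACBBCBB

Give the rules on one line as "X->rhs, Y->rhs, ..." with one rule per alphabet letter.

  step 1 ⇒ step 2: CBCABCA ⇒ CB·CA·CB·B·CA·CB·B
    A ↦ B
    B ↦ CA
    C ↦ CB

A->B, B->CA, C->CB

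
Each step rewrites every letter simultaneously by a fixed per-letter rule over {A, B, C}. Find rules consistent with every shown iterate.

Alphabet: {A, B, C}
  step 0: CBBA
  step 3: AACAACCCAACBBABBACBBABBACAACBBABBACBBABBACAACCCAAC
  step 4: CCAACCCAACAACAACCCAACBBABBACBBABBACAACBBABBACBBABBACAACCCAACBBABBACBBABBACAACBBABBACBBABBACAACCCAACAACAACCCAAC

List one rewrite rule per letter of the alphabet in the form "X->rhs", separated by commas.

A->C, B->BBA, C->AAC

  step 3 ⇒ step 4: AACAACCCAACBBABBACBBABBACAACBBABBACBBABBACAACCCAAC ⇒ C·C·AAC·C·C·AAC·AAC·AAC·C·C·AAC·BBA·BBA·C·BBA·BBA·C·AAC·BBA·BBA·C·BBA·BBA·C·AAC·C·C·AAC·BBA·BBA·C·BBA·BBA·C·AAC·BBA·BBA·C·BBA·BBA·C·AAC·C·C·AAC·AAC·AAC·C·C·AAC
    A ↦ C
    B ↦ BBA
    C ↦ AAC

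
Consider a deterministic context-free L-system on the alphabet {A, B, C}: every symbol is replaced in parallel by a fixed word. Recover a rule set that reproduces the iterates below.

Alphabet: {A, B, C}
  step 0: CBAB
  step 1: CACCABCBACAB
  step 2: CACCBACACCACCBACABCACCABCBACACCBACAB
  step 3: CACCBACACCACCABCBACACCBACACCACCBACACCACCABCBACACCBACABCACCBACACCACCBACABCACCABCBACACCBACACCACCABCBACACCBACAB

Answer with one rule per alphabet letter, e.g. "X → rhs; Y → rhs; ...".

A->CBA, B->CAB, C->CAC

  step 2 ⇒ step 3: CACCBACACCACCBACABCACCABCBACACCBACAB ⇒ CAC·CBA·CAC·CAC·CAB·CBA·CAC·CBA·CAC·CAC·CBA·CAC·CAC·CAB·CBA·CAC·CBA·CAB·CAC·CBA·CAC·CAC·CBA·CAB·CAC·CAB·CBA·CAC·CBA·CAC·CAC·CAB·CBA·CAC·CBA·CAB
    A ↦ CBA
    B ↦ CAB
    C ↦ CAC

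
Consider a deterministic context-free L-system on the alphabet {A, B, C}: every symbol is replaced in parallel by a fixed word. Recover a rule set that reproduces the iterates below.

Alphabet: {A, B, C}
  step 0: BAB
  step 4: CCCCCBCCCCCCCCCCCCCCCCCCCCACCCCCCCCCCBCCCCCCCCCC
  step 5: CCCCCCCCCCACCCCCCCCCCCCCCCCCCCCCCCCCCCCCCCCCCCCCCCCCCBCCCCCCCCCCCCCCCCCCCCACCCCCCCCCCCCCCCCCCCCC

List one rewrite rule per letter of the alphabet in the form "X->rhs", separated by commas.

A->CB, B->AC, C->CC

  step 4 ⇒ step 5: CCCCCBCCCCCCCCCCCCCCCCCCCCACCCCCCCCCCBCCCCCCCCCC ⇒ CC·CC·CC·CC·CC·AC·CC·CC·CC·CC·CC·CC·CC·CC·CC·CC·CC·CC·CC·CC·CC·CC·CC·CC·CC·CC·CB·CC·CC·CC·CC·CC·CC·CC·CC·CC·CC·AC·CC·CC·CC·CC·CC·CC·CC·CC·CC·CC
    A ↦ CB
    B ↦ AC
    C ↦ CC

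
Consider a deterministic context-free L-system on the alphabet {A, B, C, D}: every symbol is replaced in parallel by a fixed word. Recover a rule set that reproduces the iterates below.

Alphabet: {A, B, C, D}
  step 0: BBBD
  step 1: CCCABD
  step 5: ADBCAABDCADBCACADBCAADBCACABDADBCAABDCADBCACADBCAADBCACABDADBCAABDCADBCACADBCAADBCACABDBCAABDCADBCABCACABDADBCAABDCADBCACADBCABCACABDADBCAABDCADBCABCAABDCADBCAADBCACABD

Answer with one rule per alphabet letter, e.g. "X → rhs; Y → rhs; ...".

A->BCA, B->C, C->AD, D->ABD

  step 0 ⇒ step 1: BBBD ⇒ C·C·C·ABD
    B ↦ C
    D ↦ ABD
    A ↦ BCA  (constrained at step 1)
    C ↦ AD  (constrained at step 1)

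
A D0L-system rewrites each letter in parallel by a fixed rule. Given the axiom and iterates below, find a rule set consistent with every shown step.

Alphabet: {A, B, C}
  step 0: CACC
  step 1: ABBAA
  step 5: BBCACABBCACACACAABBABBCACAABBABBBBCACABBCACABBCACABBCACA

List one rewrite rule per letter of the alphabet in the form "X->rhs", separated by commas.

  step 0 ⇒ step 1: CACC ⇒ A·BB·A·A
    A ↦ BB
    C ↦ A
    B ↦ CA  (constrained at step 1)

A->BB, B->CA, C->A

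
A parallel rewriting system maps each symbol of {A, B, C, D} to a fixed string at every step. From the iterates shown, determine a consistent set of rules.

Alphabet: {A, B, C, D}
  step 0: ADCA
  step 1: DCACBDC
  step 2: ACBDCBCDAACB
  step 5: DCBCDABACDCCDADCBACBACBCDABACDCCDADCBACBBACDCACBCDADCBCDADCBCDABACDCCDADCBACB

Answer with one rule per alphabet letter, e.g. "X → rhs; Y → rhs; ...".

  step 1 ⇒ step 2: DCACBDC ⇒ AC·B·DC·B·CDA·AC·B
    A ↦ DC
    B ↦ CDA
    C ↦ B
    D ↦ AC

A->DC, B->CDA, C->B, D->AC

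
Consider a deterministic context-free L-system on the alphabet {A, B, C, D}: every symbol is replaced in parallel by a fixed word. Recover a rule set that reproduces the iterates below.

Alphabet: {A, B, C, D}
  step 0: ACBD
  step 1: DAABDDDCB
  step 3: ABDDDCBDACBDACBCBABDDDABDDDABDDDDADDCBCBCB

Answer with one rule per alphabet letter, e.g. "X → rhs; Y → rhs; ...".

A->DA, B->DD, C->ABD, D->CB

  step 0 ⇒ step 1: ACBD ⇒ DA·ABD·DD·CB
    A ↦ DA
    B ↦ DD
    C ↦ ABD
    D ↦ CB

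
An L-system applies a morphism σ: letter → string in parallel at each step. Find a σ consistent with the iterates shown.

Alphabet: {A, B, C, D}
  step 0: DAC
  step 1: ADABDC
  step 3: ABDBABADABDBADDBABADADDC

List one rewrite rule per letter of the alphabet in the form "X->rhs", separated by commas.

A->AB, B->DB, C->DC, D->AD

  step 0 ⇒ step 1: DAC ⇒ AD·AB·DC
    A ↦ AB
    C ↦ DC
    D ↦ AD
    B ↦ DB  (constrained at step 1)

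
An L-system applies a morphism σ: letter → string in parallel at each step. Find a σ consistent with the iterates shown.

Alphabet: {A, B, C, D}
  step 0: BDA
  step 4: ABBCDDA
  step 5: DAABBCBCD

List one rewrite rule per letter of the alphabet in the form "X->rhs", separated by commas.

A->D, B->A, C->B, D->BC

  step 4 ⇒ step 5: ABBCDDA ⇒ D·A·A·B·BC·BC·D
    A ↦ D
    B ↦ A
    C ↦ B
    D ↦ BC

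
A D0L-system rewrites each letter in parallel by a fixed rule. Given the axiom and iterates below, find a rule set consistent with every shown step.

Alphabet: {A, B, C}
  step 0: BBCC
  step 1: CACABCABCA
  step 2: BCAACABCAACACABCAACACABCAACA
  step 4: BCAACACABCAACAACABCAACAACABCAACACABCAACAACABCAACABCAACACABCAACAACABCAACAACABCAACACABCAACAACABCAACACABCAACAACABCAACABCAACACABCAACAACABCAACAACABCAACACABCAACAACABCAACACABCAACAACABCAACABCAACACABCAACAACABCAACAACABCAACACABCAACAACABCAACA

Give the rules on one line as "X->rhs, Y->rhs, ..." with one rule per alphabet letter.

  step 1 ⇒ step 2: CACABCABCA ⇒ BCA·ACA·BCA·ACA·CA·BCA·ACA·CA·BCA·ACA
    A ↦ ACA
    B ↦ CA
    C ↦ BCA

A->ACA, B->CA, C->BCA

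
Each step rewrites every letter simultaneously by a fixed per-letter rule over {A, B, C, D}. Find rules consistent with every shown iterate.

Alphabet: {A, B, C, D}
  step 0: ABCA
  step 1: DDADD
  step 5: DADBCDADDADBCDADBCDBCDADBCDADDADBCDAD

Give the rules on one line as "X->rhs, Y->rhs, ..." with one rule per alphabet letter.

A->D, B->D, C->AD, D->BC

  step 0 ⇒ step 1: ABCA ⇒ D·D·AD·D
    A ↦ D
    B ↦ D
    C ↦ AD
    D ↦ BC  (constrained at step 1)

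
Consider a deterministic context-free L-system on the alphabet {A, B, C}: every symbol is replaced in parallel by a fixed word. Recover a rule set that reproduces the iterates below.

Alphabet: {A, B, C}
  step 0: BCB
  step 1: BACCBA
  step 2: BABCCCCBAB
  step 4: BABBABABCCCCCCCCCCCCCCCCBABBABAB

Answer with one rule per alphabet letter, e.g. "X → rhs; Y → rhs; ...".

  step 1 ⇒ step 2: BACCBA ⇒ BA·B·CC·CC·BA·B
    A ↦ B
    B ↦ BA
    C ↦ CC

A->B, B->BA, C->CC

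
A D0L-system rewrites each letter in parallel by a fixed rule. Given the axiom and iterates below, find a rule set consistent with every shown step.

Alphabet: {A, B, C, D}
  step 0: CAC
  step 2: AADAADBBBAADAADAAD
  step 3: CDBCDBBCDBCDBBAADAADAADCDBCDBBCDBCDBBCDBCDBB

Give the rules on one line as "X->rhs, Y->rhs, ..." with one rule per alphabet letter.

  step 2 ⇒ step 3: AADAADBBBAADAADAAD ⇒ CDB·CDB·B·CDB·CDB·B·AAD·AAD·AAD·CDB·CDB·B·CDB·CDB·B·CDB·CDB·B
    A ↦ CDB
    B ↦ AAD
    D ↦ B
    C ↦ BB  (constrained at step 0)

A->CDB, B->AAD, C->BB, D->B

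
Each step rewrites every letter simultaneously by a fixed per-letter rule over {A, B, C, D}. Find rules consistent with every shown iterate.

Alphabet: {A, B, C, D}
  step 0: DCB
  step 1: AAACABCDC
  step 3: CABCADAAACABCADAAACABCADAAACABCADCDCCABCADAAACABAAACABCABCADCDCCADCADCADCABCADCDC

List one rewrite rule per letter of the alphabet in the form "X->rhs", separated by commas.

A->CAD, B->CDC, C->CAB, D->AAA

  step 0 ⇒ step 1: DCB ⇒ AAA·CAB·CDC
    B ↦ CDC
    C ↦ CAB
    D ↦ AAA
    A ↦ CAD  (constrained at step 1)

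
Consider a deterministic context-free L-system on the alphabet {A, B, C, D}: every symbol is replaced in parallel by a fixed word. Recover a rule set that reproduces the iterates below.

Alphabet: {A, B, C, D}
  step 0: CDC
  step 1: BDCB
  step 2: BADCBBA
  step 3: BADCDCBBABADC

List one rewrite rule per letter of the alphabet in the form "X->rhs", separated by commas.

  step 2 ⇒ step 3: BADCBBA ⇒ BA·DC·DC·B·BA·BA·DC
    A ↦ DC
    B ↦ BA
    C ↦ B
    D ↦ DC

A->DC, B->BA, C->B, D->DC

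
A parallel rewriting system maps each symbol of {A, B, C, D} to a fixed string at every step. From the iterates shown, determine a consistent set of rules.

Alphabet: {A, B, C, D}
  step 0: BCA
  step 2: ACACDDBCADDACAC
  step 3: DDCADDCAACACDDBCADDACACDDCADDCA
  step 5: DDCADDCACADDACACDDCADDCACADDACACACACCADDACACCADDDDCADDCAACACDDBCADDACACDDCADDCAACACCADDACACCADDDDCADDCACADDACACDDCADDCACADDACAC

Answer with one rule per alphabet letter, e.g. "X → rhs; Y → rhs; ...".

  step 2 ⇒ step 3: ACACDDBCADDACAC ⇒ DD·CA·DD·CA·AC·AC·DDB·CA·DD·AC·AC·DD·CA·DD·CA
    A ↦ DD
    B ↦ DDB
    C ↦ CA
    D ↦ AC

A->DD, B->DDB, C->CA, D->AC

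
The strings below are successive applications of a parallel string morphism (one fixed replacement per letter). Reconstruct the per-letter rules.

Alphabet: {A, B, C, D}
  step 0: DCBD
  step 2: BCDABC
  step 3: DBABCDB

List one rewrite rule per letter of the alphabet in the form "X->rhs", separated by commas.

  step 2 ⇒ step 3: BCDABC ⇒ D·B·A·BC·D·B
    A ↦ BC
    B ↦ D
    C ↦ B
    D ↦ A

A->BC, B->D, C->B, D->A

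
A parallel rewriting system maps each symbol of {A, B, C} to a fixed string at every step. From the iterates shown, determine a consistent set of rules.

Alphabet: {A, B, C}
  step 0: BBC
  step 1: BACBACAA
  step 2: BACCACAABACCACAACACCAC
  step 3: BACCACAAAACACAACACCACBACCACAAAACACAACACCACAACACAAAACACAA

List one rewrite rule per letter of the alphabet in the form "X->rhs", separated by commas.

  step 2 ⇒ step 3: BACCACAABACCACAACACCAC ⇒ BAC·CAC·AA·AA·CAC·AA·CAC·CAC·BAC·CAC·AA·AA·CAC·AA·CAC·CAC·AA·CAC·AA·AA·CAC·AA
    A ↦ CAC
    B ↦ BAC
    C ↦ AA

A->CAC, B->BAC, C->AA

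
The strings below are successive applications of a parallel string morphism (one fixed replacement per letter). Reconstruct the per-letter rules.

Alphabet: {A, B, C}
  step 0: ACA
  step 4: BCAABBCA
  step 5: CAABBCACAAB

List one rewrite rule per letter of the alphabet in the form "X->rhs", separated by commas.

A->B, B->CA, C->A

  step 4 ⇒ step 5: BCAABBCA ⇒ CA·A·B·B·CA·CA·A·B
    A ↦ B
    B ↦ CA
    C ↦ A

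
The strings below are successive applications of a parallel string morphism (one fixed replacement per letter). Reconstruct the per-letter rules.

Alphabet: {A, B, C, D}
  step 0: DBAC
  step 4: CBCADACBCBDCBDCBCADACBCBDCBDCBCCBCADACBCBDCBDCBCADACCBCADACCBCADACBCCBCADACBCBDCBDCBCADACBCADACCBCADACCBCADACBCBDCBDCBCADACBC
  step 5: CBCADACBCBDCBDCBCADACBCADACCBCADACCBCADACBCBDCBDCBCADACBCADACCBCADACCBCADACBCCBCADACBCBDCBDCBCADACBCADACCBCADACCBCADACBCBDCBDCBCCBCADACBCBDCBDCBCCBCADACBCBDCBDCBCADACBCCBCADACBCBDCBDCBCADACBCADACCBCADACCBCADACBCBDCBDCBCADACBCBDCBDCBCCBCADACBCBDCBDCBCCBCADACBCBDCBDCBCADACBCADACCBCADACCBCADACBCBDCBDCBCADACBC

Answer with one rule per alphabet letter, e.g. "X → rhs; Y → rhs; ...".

  step 4 ⇒ step 5: CBCADACBCBDCBDCBCADACBCBDCBDCBCCBCADACBCBDCBDCBCADACCBCADACCBCADACBCCBCADACBCBDCBDCBCADACBCADACCBCADACCBCADACBCBDCBDCBCADACBC ⇒ CBC·ADA·CBC·BD·C·BD·CBC·ADA·CBC·ADA·C·CBC·ADA·C·CBC·ADA·CBC·BD·C·BD·CBC·ADA·CBC·ADA·C·CBC·ADA·C·CBC·ADA·CBC·CBC·ADA·CBC·BD·C·BD·CBC·ADA·CBC·ADA·C·CBC·ADA·C·CBC·ADA·CBC·BD·C·BD·CBC·CBC·ADA·CBC·BD·C·BD·CBC·CBC·ADA·CBC·BD·C·BD·CBC·ADA·CBC·CBC·ADA·CBC·BD·C·BD·CBC·ADA·CBC·ADA·C·CBC·ADA·C·CBC·ADA·CBC·BD·C·BD·CBC·ADA·CBC·BD·C·BD·CBC·CBC·ADA·CBC·BD·C·BD·CBC·CBC·ADA·CBC·BD·C·BD·CBC·ADA·CBC·ADA·C·CBC·ADA·C·CBC·ADA·CBC·BD·C·BD·CBC·ADA·CBC
    A ↦ BD
    B ↦ ADA
    C ↦ CBC
    D ↦ C

A->BD, B->ADA, C->CBC, D->C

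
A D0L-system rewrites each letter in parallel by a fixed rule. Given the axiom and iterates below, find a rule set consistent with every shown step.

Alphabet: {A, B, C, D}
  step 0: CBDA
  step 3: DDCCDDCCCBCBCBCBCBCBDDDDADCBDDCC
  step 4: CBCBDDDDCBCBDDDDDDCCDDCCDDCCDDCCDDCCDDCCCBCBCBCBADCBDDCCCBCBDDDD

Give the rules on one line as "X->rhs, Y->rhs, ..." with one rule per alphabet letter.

A->AD, B->CC, C->DD, D->CB

  step 3 ⇒ step 4: DDCCDDCCCBCBCBCBCBCBDDDDADCBDDCC ⇒ CB·CB·DD·DD·CB·CB·DD·DD·DD·CC·DD·CC·DD·CC·DD·CC·DD·CC·DD·CC·CB·CB·CB·CB·AD·CB·DD·CC·CB·CB·DD·DD
    A ↦ AD
    B ↦ CC
    C ↦ DD
    D ↦ CB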